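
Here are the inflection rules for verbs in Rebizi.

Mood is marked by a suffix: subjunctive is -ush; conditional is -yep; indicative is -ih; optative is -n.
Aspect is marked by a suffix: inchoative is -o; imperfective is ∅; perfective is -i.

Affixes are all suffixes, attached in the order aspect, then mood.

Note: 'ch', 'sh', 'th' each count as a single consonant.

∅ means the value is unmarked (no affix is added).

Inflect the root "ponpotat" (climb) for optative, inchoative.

ponpotaton

Attach aspect inchoative -o → ponpotato.
Attach mood optative -n → ponpotaton.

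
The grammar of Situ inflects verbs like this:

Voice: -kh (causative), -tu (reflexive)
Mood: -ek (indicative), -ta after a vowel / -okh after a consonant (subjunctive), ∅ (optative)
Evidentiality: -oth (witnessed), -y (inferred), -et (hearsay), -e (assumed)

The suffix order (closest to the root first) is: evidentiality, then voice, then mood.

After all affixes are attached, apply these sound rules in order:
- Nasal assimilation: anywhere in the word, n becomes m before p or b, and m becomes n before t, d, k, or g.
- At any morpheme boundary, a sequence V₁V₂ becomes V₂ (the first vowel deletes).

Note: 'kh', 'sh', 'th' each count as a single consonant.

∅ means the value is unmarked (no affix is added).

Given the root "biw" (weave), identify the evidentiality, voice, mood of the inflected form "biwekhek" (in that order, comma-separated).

Segment: biw-e-kh-ek.
evidentiality: -e → assumed.
voice: -kh → causative.
mood: -ek → indicative.

assumed, causative, indicative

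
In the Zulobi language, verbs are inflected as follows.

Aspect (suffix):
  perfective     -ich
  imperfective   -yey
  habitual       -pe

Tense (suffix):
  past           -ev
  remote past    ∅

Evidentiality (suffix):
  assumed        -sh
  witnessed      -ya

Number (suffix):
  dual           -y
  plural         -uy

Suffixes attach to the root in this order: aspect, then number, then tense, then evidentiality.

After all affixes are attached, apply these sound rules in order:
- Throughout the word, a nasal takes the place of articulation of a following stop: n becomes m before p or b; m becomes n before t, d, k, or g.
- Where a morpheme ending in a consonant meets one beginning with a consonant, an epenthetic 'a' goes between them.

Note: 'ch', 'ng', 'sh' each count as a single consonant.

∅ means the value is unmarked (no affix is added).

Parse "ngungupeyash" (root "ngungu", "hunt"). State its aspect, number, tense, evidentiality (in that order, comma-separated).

Segment: ngungu-pe-y-sh.
aspect: -pe → habitual.
number: -y → dual.
tense: ∅ → remote past.
evidentiality: -sh → assumed.

habitual, dual, remote past, assumed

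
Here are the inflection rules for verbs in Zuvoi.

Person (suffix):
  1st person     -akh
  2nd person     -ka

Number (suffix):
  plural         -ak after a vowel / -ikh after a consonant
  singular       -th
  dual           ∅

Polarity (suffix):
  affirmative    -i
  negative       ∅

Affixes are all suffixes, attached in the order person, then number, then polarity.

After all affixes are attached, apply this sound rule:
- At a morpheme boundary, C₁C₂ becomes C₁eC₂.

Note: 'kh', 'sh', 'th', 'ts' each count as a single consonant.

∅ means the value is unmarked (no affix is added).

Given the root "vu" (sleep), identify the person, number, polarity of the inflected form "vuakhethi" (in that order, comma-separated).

Segment: vu-akh-th-i.
person: -akh → 1st person.
number: -th → singular.
polarity: -i → affirmative.

1st person, singular, affirmative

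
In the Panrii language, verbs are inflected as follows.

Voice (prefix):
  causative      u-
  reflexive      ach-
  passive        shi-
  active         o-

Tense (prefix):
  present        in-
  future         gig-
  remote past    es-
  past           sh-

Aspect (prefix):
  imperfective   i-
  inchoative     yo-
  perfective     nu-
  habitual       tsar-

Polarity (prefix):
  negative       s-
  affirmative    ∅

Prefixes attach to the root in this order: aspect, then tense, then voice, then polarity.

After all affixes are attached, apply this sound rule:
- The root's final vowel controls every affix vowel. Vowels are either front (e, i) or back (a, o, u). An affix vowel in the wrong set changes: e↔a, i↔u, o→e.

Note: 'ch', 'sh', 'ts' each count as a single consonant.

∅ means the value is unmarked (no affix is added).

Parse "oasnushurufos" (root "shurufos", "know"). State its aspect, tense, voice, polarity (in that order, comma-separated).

Segment: o-es-nu-shurufos.
aspect: nu- → perfective.
tense: es- → remote past.
voice: o- → active.
polarity: ∅ → affirmative.

perfective, remote past, active, affirmative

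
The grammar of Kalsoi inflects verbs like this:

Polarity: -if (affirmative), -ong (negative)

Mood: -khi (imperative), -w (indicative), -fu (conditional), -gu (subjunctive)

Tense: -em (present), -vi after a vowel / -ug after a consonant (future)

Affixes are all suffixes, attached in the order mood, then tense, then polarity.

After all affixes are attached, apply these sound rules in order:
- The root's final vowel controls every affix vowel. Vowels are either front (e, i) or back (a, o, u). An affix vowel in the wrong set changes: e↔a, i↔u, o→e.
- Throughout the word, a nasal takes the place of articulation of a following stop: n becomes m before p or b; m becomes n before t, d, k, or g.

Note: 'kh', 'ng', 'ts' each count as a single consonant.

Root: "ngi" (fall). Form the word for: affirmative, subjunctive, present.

ngigiemif

Attach mood subjunctive -gu → ngigu.
Attach tense present -em → ngiguem.
Attach polarity affirmative -if → ngiguemif.
Apply vowel harmony: ngiguemif → ngigiemif.
Nasal assimilation: no change.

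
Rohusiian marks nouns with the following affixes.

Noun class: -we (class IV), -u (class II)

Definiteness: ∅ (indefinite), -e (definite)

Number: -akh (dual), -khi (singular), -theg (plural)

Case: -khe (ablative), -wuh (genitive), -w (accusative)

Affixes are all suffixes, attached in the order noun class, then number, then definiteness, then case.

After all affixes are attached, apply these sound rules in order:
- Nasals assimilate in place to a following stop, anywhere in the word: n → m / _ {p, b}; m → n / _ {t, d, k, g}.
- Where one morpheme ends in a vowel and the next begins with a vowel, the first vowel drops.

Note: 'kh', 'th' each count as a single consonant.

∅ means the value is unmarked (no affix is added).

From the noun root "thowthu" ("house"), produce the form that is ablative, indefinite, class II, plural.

Attach noun class class II -u → thowthuu.
Attach number plural -theg → thowthuutheg.
definiteness = indefinite: zero marking, form stays thowthuutheg.
Attach case ablative -khe → thowthuuthegkhe.
Nasal assimilation: no change.
Apply vowel deletion: thowthuuthegkhe → thowthuthegkhe.

thowthuthegkhe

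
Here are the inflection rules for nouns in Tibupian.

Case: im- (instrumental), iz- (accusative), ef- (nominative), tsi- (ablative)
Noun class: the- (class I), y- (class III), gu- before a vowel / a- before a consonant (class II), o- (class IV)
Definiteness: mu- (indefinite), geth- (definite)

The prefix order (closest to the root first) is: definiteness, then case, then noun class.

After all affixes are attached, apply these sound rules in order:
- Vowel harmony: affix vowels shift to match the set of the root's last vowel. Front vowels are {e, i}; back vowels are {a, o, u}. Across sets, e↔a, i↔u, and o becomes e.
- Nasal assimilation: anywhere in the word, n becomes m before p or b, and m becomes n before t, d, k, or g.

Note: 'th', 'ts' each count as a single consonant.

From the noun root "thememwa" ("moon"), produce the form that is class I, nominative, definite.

Attach definiteness definite geth- → geththememwa.
Attach case nominative ef- → efgeththememwa.
Attach noun class class I the- → theefgeththememwa.
Apply vowel harmony: theefgeththememwa → thaafgaththememwa.
Nasal assimilation: no change.

thaafgaththememwa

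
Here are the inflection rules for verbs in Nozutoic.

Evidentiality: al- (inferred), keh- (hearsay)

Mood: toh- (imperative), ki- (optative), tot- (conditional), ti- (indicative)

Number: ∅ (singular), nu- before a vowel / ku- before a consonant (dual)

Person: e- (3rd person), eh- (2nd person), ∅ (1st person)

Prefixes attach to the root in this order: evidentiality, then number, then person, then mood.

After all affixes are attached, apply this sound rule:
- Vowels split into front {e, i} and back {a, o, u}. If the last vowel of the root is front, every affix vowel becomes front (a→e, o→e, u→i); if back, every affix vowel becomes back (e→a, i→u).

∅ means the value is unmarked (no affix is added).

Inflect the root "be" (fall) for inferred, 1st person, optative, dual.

Attach evidentiality inferred al- → albe.
Attach number dual nu- (before vowel 'a') → nualbe.
person = 1st person: zero marking, form stays nualbe.
Attach mood optative ki- → kinualbe.
Apply vowel harmony: kinualbe → kinielbe.

kinielbe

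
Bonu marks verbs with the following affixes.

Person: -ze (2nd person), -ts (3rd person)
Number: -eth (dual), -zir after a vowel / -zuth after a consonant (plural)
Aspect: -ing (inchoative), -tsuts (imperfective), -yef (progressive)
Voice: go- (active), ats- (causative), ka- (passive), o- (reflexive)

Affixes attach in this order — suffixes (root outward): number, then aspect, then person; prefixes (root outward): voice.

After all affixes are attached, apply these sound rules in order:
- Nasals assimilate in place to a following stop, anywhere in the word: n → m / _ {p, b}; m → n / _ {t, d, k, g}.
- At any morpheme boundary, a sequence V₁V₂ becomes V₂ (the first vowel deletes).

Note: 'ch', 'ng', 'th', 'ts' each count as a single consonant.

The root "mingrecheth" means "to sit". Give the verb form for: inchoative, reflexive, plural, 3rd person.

omingrechethzuthingts

Attach number plural -zuth (after consonant 'th') → mingrechethzuth.
Attach voice reflexive o- → omingrechethzuth.
Attach aspect inchoative -ing → omingrechethzuthing.
Attach person 3rd person -ts → omingrechethzuthingts.
Nasal assimilation: no change.
Vowel deletion: no change.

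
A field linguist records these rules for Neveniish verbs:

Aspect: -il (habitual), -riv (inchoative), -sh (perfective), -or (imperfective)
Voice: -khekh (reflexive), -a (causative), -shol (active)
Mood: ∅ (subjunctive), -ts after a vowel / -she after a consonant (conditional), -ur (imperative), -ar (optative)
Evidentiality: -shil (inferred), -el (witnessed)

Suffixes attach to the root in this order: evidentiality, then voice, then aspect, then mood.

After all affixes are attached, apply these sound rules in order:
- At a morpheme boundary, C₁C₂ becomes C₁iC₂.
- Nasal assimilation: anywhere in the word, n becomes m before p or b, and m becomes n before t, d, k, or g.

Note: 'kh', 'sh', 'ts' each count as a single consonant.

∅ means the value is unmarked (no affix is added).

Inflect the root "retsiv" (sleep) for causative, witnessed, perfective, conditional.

retsivelashishe

Attach evidentiality witnessed -el → retsivel.
Attach voice causative -a → retsivela.
Attach aspect perfective -sh → retsivelash.
Attach mood conditional -she (after consonant 'sh') → retsivelashshe.
Apply epenthesis: retsivelashshe → retsivelashishe.
Nasal assimilation: no change.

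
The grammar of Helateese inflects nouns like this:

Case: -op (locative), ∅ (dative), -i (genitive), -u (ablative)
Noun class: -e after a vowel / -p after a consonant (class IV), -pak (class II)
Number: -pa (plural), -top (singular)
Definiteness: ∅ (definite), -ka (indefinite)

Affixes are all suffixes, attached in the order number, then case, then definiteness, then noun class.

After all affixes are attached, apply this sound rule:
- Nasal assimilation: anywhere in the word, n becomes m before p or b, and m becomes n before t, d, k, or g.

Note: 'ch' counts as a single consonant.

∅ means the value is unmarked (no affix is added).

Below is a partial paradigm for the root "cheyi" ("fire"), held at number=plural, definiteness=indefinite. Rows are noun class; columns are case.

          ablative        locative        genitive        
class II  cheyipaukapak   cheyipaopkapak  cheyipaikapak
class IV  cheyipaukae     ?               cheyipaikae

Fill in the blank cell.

Attach number plural -pa → cheyipa.
Attach case locative -op → cheyipaop.
Attach definiteness indefinite -ka → cheyipaopka.
Attach noun class class IV -e (after vowel 'a') → cheyipaopkae.
Nasal assimilation: no change.

cheyipaopkae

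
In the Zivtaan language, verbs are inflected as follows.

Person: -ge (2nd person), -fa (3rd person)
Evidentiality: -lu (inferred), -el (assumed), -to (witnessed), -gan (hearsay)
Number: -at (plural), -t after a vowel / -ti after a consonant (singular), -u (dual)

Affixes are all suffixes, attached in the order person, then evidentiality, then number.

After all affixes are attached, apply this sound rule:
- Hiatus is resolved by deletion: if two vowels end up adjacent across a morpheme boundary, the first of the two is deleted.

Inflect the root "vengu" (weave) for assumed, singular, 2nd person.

vengugelti

Attach person 2nd person -ge → venguge.
Attach evidentiality assumed -el → vengugeel.
Attach number singular -ti (after consonant 'l') → vengugeelti.
Apply vowel deletion: vengugeelti → vengugelti.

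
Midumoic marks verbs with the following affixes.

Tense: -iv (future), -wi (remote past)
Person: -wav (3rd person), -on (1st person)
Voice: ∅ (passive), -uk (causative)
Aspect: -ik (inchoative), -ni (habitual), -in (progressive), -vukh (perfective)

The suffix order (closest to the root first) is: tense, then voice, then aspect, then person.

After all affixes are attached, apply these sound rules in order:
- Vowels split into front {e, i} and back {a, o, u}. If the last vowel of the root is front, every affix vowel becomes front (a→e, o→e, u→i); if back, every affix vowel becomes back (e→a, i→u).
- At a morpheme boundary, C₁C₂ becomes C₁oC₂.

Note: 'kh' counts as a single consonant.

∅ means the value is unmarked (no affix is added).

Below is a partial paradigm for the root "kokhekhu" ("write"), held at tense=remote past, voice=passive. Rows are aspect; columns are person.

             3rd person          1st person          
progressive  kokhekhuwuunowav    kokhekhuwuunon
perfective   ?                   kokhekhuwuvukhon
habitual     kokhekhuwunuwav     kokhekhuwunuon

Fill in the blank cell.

Attach tense remote past -wi → kokhekhuwi.
voice = passive: zero marking, form stays kokhekhuwi.
Attach aspect perfective -vukh → kokhekhuwivukh.
Attach person 3rd person -wav → kokhekhuwivukhwav.
Apply vowel harmony: kokhekhuwivukhwav → kokhekhuwuvukhwav.
Apply epenthesis: kokhekhuwuvukhwav → kokhekhuwuvukhowav.

kokhekhuwuvukhowav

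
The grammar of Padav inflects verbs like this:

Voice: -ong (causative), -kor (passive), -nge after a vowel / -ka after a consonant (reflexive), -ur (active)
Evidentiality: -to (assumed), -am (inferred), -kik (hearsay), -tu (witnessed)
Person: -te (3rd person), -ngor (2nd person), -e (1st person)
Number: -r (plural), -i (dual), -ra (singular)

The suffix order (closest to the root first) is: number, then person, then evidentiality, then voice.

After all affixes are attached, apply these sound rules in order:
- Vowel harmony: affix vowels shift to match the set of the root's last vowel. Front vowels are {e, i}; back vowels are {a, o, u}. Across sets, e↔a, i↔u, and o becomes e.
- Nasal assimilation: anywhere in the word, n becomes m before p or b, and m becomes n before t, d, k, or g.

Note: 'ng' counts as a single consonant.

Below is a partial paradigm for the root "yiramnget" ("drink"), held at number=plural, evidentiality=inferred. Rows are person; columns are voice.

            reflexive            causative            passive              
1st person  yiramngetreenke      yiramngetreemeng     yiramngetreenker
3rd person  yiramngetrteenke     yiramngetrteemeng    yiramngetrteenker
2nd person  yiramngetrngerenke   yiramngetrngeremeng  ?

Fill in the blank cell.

yiramngetrngerenker

Attach number plural -r → yiramngetr.
Attach person 2nd person -ngor → yiramngetrngor.
Attach evidentiality inferred -am → yiramngetrngoram.
Attach voice passive -kor → yiramngetrngoramkor.
Apply vowel harmony: yiramngetrngoramkor → yiramngetrngeremker.
Apply nasal assimilation: yiramngetrngeremker → yiramngetrngerenker.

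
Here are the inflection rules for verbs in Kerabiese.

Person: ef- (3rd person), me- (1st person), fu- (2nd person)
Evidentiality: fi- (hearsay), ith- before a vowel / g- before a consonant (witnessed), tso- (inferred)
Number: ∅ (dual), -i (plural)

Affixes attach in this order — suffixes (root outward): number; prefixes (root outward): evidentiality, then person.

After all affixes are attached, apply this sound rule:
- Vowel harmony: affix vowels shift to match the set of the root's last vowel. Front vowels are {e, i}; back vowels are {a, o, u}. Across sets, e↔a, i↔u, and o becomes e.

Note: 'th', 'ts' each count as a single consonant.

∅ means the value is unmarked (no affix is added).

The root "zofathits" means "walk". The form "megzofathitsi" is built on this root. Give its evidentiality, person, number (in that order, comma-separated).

Segment: me-g-zofathits-i.
evidentiality: ith/g- → witnessed.
person: me- → 1st person.
number: -i → plural.

witnessed, 1st person, plural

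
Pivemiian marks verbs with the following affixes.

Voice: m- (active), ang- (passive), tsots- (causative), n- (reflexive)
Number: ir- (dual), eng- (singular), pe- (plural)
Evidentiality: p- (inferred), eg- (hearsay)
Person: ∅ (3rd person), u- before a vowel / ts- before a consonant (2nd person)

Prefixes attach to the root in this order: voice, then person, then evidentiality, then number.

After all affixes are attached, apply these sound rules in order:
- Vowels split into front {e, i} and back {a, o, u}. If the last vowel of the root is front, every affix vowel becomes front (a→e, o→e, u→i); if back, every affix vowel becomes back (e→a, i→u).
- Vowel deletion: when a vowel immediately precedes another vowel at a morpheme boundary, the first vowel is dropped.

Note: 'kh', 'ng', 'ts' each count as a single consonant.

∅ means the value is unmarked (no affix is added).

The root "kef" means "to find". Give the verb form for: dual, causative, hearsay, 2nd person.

Attach voice causative tsots- → tsotskef.
Attach person 2nd person ts- (before consonant 'ts') → tstsotskef.
Attach evidentiality hearsay eg- → egtstsotskef.
Attach number dual ir- → iregtstsotskef.
Apply vowel harmony: iregtstsotskef → iregtstsetskef.
Vowel deletion: no change.

iregtstsetskef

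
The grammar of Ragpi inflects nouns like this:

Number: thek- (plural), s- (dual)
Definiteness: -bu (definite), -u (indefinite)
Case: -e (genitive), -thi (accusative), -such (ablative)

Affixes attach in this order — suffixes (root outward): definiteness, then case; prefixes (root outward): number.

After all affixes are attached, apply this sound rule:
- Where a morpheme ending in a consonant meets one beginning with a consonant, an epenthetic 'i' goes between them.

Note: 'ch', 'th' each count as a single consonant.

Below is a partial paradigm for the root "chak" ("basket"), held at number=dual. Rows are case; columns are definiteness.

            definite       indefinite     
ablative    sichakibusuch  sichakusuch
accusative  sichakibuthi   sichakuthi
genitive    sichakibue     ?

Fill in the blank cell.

Attach definiteness indefinite -u → chaku.
Attach case genitive -e → chakue.
Attach number dual s- → schakue.
Apply epenthesis: schakue → sichakue.

sichakue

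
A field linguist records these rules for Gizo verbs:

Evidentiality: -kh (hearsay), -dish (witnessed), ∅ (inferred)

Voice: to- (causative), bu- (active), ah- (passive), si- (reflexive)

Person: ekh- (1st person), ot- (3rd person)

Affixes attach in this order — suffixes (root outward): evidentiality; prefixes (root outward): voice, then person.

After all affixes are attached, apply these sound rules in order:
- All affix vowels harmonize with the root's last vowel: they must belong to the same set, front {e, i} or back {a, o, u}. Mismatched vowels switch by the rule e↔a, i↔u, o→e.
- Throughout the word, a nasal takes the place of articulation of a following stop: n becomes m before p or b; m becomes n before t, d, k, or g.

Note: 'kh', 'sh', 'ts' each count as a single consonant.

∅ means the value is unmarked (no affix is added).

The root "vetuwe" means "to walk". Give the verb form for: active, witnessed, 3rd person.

Attach voice active bu- → buvetuwe.
Attach evidentiality witnessed -dish → buvetuwedish.
Attach person 3rd person ot- → otbuvetuwedish.
Apply vowel harmony: otbuvetuwedish → etbivetuwedish.
Nasal assimilation: no change.

etbivetuwedish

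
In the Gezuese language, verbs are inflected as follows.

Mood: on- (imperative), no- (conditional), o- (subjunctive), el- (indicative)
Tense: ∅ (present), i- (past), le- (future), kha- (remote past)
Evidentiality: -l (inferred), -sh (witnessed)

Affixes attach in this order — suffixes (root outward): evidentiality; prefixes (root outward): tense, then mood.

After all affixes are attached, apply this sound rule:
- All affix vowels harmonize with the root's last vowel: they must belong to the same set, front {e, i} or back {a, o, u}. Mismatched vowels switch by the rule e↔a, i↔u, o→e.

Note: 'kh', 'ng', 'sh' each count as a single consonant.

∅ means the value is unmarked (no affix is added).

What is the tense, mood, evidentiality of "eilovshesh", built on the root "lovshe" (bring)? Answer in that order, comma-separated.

Segment: o-i-lovshe-sh.
tense: i- → past.
mood: o- → subjunctive.
evidentiality: -sh → witnessed.

past, subjunctive, witnessed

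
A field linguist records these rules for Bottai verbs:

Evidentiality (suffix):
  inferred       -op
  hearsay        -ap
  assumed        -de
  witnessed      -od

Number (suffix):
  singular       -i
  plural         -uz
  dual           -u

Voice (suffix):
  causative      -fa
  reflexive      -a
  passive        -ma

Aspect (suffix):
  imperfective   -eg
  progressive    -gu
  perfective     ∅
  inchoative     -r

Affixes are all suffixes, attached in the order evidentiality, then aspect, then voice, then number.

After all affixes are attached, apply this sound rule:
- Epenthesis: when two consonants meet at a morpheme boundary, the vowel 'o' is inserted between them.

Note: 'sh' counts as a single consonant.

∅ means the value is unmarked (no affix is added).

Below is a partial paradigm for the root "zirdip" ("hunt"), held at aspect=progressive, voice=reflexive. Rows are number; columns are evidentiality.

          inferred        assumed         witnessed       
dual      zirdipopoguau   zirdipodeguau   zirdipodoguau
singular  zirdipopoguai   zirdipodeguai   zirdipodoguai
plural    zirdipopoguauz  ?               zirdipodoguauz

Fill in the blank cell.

Attach evidentiality assumed -de → zirdipde.
Attach aspect progressive -gu → zirdipdegu.
Attach voice reflexive -a → zirdipdegua.
Attach number plural -uz → zirdipdeguauz.
Apply epenthesis: zirdipdeguauz → zirdipodeguauz.

zirdipodeguauz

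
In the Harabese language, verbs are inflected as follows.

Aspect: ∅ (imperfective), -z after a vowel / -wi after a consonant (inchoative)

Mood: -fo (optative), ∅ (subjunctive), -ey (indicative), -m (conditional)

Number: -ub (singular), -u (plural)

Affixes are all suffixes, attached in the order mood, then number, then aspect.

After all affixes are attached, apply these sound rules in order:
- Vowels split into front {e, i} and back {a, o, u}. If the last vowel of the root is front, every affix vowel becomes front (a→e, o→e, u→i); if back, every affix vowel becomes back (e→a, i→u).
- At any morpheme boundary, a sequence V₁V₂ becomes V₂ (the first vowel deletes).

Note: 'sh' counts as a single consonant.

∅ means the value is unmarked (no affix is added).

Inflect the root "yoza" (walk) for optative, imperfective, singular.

Attach mood optative -fo → yozafo.
Attach number singular -ub → yozafoub.
aspect = imperfective: zero marking, form stays yozafoub.
Vowel harmony: no change.
Apply vowel deletion: yozafoub → yozafub.

yozafub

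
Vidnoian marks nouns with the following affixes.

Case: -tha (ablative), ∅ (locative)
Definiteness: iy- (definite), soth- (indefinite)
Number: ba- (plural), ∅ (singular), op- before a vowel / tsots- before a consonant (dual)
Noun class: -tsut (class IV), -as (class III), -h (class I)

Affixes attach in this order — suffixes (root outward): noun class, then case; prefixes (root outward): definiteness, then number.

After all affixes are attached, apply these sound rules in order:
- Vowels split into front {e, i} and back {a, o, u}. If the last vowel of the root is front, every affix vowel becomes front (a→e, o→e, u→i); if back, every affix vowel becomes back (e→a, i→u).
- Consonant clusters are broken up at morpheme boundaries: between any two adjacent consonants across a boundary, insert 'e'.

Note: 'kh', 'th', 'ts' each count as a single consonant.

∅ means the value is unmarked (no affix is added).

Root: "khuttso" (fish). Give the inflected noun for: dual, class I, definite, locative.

opuyekhuttsoh

Attach definiteness definite iy- → iykhuttso.
Attach number dual op- (before vowel 'i') → opiykhuttso.
Attach noun class class I -h → opiykhuttsoh.
case = locative: zero marking, form stays opiykhuttsoh.
Apply vowel harmony: opiykhuttsoh → opuykhuttsoh.
Apply epenthesis: opuykhuttsoh → opuyekhuttsoh.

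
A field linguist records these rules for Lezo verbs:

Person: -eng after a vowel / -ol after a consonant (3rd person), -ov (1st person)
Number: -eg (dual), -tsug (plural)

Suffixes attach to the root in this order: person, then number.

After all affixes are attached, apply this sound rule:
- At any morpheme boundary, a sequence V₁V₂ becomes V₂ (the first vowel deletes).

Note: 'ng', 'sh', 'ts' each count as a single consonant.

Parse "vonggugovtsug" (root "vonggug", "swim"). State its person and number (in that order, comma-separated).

1st person, plural

Segment: vonggug-ov-tsug.
person: -ov → 1st person.
number: -tsug → plural.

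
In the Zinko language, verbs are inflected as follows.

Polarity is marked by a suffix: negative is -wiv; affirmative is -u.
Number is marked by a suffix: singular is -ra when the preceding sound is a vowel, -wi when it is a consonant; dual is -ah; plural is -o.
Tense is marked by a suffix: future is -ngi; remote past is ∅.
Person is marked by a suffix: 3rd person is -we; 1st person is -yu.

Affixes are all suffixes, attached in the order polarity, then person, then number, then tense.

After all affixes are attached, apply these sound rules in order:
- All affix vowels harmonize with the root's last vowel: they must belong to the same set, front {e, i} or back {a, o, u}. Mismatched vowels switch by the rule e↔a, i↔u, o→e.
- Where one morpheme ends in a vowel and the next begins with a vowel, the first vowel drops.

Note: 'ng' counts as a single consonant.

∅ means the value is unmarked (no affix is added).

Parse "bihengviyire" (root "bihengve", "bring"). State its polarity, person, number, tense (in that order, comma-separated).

Segment: bihengve-u-yu-ra.
polarity: -u → affirmative.
person: -yu → 1st person.
number: -ra/wi → singular.
tense: ∅ → remote past.

affirmative, 1st person, singular, remote past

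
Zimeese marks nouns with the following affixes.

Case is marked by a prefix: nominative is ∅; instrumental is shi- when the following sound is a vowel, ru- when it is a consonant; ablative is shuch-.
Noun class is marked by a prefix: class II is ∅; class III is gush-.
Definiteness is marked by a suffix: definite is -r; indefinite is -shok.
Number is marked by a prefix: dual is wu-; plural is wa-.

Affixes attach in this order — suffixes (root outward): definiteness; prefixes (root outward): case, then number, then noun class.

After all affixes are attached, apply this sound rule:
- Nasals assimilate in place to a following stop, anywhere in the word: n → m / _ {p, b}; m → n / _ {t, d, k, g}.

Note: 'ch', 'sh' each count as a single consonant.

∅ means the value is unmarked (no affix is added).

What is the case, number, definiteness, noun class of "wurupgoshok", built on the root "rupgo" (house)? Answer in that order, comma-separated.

nominative, dual, indefinite, class II

Segment: wu-rupgo-shok.
case: ∅ → nominative.
number: wu- → dual.
definiteness: -shok → indefinite.
noun class: ∅ → class II.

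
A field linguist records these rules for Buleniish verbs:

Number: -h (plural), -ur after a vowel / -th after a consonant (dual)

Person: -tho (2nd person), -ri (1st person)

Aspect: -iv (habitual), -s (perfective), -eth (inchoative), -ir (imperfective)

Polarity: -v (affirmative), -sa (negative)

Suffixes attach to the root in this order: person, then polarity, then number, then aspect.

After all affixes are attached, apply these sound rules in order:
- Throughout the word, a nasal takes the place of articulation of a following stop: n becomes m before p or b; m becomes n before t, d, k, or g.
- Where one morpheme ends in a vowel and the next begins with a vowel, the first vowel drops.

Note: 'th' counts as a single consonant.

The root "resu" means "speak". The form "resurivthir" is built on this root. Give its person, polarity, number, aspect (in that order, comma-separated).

1st person, affirmative, dual, imperfective

Segment: resu-ri-v-th-ir.
person: -ri → 1st person.
polarity: -v → affirmative.
number: -ur/th → dual.
aspect: -ir → imperfective.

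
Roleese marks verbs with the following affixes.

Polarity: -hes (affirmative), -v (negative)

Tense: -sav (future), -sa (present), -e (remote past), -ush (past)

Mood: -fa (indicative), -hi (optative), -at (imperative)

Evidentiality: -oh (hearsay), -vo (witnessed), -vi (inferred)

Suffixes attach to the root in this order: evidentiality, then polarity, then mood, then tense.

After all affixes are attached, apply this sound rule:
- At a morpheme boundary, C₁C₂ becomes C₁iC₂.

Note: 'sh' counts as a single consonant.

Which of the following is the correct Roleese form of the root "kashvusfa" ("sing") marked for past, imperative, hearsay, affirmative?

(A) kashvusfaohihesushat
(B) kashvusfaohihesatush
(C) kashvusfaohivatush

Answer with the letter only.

B

Attach evidentiality hearsay -oh → kashvusfaoh.
Attach polarity affirmative -hes → kashvusfaohhes.
Attach mood imperative -at → kashvusfaohhesat.
Attach tense past -ush → kashvusfaohhesatush.
Apply epenthesis: kashvusfaohhesatush → kashvusfaohihesatush.
So the correct form is kashvusfaohihesatush, option (B).
(A) kashvusfaohihesushat is wrong: it has the affixes in the wrong order.
(C) kashvusfaohivatush is wrong: it uses negative instead of affirmative for polarity.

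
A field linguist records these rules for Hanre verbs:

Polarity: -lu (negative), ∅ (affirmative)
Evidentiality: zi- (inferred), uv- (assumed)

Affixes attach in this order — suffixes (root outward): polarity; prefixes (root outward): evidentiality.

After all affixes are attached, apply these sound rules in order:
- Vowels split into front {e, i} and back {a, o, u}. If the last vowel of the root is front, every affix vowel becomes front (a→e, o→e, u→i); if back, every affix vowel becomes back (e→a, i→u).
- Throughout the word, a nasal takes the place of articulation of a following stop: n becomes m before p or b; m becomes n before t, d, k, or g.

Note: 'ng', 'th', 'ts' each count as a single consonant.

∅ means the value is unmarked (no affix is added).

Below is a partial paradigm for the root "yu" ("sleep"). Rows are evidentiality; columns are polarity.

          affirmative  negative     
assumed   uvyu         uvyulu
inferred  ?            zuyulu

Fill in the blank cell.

zuyu

polarity = affirmative: zero marking, form stays yu.
Attach evidentiality inferred zi- → ziyu.
Apply vowel harmony: ziyu → zuyu.
Nasal assimilation: no change.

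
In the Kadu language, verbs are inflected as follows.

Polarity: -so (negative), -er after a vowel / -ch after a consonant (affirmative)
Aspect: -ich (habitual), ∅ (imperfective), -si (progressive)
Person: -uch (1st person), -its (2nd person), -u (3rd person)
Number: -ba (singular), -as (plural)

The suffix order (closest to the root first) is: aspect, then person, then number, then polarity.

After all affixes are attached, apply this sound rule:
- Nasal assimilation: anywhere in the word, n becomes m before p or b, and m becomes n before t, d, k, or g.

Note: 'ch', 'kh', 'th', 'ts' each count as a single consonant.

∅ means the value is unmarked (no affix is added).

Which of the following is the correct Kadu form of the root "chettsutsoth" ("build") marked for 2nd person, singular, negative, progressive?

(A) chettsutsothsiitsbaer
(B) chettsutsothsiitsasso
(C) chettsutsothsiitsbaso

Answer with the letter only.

Attach aspect progressive -si → chettsutsothsi.
Attach person 2nd person -its → chettsutsothsiits.
Attach number singular -ba → chettsutsothsiitsba.
Attach polarity negative -so → chettsutsothsiitsbaso.
Nasal assimilation: no change.
So the correct form is chettsutsothsiitsbaso, option (C).
(B) chettsutsothsiitsasso is wrong: it uses plural instead of singular for number.
(A) chettsutsothsiitsbaer is wrong: it uses affirmative instead of negative for polarity.

C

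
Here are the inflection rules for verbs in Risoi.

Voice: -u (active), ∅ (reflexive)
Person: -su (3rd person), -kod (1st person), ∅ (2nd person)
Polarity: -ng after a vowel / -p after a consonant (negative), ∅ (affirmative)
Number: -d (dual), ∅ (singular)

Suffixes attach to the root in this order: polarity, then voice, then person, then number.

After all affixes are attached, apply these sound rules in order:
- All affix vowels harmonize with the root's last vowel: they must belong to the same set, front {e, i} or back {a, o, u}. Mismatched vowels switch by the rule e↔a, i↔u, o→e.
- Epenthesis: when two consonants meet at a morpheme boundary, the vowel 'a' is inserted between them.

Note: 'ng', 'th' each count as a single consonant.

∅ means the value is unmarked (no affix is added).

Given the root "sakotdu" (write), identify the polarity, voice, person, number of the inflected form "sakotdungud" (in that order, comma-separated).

negative, active, 2nd person, dual

Segment: sakotdu-ng-u-d.
polarity: -ng/p → negative.
voice: -u → active.
person: ∅ → 2nd person.
number: -d → dual.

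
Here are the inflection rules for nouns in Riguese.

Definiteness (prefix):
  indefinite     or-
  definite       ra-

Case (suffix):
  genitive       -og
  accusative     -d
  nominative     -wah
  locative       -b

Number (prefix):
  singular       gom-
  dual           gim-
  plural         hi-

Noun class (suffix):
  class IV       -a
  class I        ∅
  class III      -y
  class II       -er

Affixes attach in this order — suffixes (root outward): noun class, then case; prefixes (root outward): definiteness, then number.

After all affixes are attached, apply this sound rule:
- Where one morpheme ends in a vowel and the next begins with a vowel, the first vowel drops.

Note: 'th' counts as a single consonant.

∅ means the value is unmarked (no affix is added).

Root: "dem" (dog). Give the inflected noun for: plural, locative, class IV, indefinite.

Attach definiteness indefinite or- → ordem.
Attach number plural hi- → hiordem.
Attach noun class class IV -a → hiordema.
Attach case locative -b → hiordemab.
Apply vowel deletion: hiordemab → hordemab.

hordemab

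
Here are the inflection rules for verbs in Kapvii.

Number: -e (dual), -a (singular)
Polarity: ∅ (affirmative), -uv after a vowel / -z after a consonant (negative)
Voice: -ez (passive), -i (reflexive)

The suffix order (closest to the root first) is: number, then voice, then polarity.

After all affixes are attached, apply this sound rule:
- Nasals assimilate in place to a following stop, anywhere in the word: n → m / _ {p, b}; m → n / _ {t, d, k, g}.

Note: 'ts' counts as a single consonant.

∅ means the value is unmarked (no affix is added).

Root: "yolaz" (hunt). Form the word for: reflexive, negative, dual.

yolazeiuv

Attach number dual -e → yolaze.
Attach voice reflexive -i → yolazei.
Attach polarity negative -uv (after vowel 'i') → yolazeiuv.
Nasal assimilation: no change.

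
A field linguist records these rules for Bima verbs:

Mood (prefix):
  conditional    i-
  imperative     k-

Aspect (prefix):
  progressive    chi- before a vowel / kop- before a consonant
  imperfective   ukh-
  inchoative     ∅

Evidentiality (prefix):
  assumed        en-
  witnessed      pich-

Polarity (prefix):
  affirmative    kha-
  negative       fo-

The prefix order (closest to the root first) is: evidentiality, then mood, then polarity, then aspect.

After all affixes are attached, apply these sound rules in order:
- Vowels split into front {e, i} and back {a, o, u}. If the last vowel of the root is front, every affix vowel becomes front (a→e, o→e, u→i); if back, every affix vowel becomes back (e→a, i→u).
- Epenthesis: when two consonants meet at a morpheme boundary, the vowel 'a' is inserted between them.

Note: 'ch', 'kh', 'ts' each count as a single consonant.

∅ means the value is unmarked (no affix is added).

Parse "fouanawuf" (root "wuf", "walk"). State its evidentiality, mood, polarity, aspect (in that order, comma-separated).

assumed, conditional, negative, inchoative

Segment: fo-i-en-wuf.
evidentiality: en- → assumed.
mood: i- → conditional.
polarity: fo- → negative.
aspect: ∅ → inchoative.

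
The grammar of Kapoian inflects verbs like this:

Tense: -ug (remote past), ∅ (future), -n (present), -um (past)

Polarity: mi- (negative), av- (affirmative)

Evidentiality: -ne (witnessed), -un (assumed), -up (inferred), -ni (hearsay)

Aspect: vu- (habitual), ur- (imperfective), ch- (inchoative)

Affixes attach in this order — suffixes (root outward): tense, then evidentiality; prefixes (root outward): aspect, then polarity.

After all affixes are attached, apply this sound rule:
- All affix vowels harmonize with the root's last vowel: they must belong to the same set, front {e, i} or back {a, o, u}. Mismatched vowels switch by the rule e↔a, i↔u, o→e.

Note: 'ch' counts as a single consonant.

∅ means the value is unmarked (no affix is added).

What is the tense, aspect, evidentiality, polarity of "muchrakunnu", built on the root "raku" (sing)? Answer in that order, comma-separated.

present, inchoative, hearsay, negative

Segment: mi-ch-raku-n-ni.
tense: -n → present.
aspect: ch- → inchoative.
evidentiality: -ni → hearsay.
polarity: mi- → negative.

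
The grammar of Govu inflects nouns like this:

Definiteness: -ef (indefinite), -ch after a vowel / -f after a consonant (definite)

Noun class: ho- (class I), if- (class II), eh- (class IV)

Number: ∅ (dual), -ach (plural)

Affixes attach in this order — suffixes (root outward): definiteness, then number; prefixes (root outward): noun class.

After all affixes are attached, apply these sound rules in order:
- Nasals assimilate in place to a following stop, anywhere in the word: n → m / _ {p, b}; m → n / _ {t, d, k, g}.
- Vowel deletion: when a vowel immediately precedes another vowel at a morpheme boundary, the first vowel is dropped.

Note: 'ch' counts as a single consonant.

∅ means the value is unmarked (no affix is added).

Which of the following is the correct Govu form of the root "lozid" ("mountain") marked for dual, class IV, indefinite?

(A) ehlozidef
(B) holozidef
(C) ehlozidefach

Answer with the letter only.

Attach definiteness indefinite -ef → lozidef.
number = dual: zero marking, form stays lozidef.
Attach noun class class IV eh- → ehlozidef.
Nasal assimilation: no change.
Vowel deletion: no change.
So the correct form is ehlozidef, option (A).
(C) ehlozidefach is wrong: it uses plural instead of dual for number.
(B) holozidef is wrong: it uses class I instead of class IV for noun class.

A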